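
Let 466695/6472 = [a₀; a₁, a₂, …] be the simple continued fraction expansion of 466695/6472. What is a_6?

5

466695 = 72·6472 + 711, so a_0 = 72
6472 = 9·711 + 73, so a_1 = 9
711 = 9·73 + 54, so a_2 = 9
73 = 1·54 + 19, so a_3 = 1
54 = 2·19 + 16, so a_4 = 2
19 = 1·16 + 3, so a_5 = 1
16 = 5·3 + 1, so a_6 = 5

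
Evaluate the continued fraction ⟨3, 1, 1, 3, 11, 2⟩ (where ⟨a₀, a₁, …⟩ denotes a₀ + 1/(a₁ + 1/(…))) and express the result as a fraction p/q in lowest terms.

Build up convergents one term at a time:
a_0 = 3: 3/1
a_1 = 1: 4/1
a_2 = 1: 7/2
a_3 = 3: 25/7
a_4 = 11: 282/79
a_5 = 2: 589/165

589/165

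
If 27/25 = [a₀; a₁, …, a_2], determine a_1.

12

Apply division with remainder until the remainder is 0:
27 ÷ 25 → quotient 1, remainder 2
25 ÷ 2 → quotient 12, remainder 1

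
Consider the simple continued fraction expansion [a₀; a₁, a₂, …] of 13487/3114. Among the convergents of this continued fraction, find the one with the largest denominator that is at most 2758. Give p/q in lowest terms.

List convergents until the denominator exceeds the bound:
a_0 = 4: 4/1  (≤ bound)
a_1 = 3: 13/3  (≤ bound)
a_2 = 49: 641/148  (≤ bound)
a_3 = 10: 6423/1483  (≤ bound)
a_4 = 2: 13487/3114  (> 2758, stop)

6423/1483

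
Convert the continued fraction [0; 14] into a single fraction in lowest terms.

1/14

Start with 14.
0 + 1/(14/1) = 0 + 1/14 = 1/14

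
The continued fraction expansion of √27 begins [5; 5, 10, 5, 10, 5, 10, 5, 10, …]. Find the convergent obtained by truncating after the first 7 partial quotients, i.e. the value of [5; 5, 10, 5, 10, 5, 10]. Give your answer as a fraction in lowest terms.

Start with 10.
5 + 1/(10/1) = 5 + 1/10 = 51/10
10 + 1/(51/10) = 10 + 10/51 = 520/51
5 + 1/(520/51) = 5 + 51/520 = 2651/520
10 + 1/(2651/520) = 10 + 520/2651 = 27030/2651
5 + 1/(27030/2651) = 5 + 2651/27030 = 137801/27030
5 + 1/(137801/27030) = 5 + 27030/137801 = 716035/137801

716035/137801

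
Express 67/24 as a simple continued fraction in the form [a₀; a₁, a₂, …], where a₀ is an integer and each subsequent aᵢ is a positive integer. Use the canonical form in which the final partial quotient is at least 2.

[2; 1, 3, 1, 4]

67 ÷ 24 → quotient 2, remainder 19
24 ÷ 19 → quotient 1, remainder 5
19 ÷ 5 → quotient 3, remainder 4
5 ÷ 4 → quotient 1, remainder 1
4 ÷ 1 → quotient 4, remainder 0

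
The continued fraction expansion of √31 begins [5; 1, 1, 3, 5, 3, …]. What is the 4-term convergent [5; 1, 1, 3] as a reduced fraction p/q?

a_0 = 5: 5/1
a_1 = 1: 6/1
a_2 = 1: 11/2
a_3 = 3: 39/7

39/7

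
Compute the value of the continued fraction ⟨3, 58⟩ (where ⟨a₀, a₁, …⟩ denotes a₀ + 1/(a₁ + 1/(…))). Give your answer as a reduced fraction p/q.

Start with 58.
3 + 1/(58/1) = 3 + 1/58 = 175/58

175/58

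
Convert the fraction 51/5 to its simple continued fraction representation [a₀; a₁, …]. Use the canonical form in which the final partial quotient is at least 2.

[10; 5]

⌊51/5⌋ = 10, remainder 1
⌊5/1⌋ = 5, remainder 0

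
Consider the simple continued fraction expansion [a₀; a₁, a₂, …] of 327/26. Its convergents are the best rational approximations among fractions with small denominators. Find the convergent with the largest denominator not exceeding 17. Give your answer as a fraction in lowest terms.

88/7

List convergents until the denominator exceeds the bound:
a_0 = 12: 12/1  (≤ bound)
a_1 = 1: 13/1  (≤ bound)
a_2 = 1: 25/2  (≤ bound)
a_3 = 2: 63/5  (≤ bound)
a_4 = 1: 88/7  (≤ bound)
a_5 = 3: 327/26  (> 17, stop)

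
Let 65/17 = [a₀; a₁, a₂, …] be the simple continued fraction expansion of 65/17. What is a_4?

⌊65/17⌋ = 3, remainder 14
⌊17/14⌋ = 1, remainder 3
⌊14/3⌋ = 4, remainder 2
⌊3/2⌋ = 1, remainder 1
⌊2/1⌋ = 2, remainder 0

2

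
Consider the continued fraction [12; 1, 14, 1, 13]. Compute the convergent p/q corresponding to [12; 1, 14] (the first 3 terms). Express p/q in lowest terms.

Use the convergent recurrence hₖ = aₖ·hₖ₋₁ + hₖ₋₂ (and likewise for the denominators kₖ):
a_0 = 12: 12/1
a_1 = 1: 13/1
a_2 = 14: 194/15

194/15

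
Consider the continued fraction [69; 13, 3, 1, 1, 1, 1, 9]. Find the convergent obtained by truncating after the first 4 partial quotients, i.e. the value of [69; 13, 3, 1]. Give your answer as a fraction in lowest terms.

3661/53

a_0 = 69: 69/1
a_1 = 13: 898/13
a_2 = 3: 2763/40
a_3 = 1: 3661/53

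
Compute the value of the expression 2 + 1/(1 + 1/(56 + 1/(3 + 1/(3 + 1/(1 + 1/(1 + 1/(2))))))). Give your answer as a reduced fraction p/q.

Start with 2.
1 + 1/(2/1) = 1 + 1/2 = 3/2
1 + 1/(3/2) = 1 + 2/3 = 5/3
3 + 1/(5/3) = 3 + 3/5 = 18/5
3 + 1/(18/5) = 3 + 5/18 = 59/18
56 + 1/(59/18) = 56 + 18/59 = 3322/59
1 + 1/(3322/59) = 1 + 59/3322 = 3381/3322
2 + 1/(3381/3322) = 2 + 3322/3381 = 10084/3381

10084/3381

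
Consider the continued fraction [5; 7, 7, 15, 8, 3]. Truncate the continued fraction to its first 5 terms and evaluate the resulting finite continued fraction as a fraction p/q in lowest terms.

Work from the innermost term outward:
Start with 8.
15 + 1/(8/1) = 15 + 1/8 = 121/8
7 + 1/(121/8) = 7 + 8/121 = 855/121
7 + 1/(855/121) = 7 + 121/855 = 6106/855
5 + 1/(6106/855) = 5 + 855/6106 = 31385/6106

31385/6106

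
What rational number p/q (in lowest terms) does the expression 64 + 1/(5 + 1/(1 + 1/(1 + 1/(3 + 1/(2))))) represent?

Start with 2.
3 + 1/(2/1) = 3 + 1/2 = 7/2
1 + 1/(7/2) = 1 + 2/7 = 9/7
1 + 1/(9/7) = 1 + 7/9 = 16/9
5 + 1/(16/9) = 5 + 9/16 = 89/16
64 + 1/(89/16) = 64 + 16/89 = 5712/89

5712/89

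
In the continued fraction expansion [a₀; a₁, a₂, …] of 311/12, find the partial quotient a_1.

1

Run the Euclidean algorithm, recording each quotient:
⌊311/12⌋ = 25, remainder 11
⌊12/11⌋ = 1, remainder 1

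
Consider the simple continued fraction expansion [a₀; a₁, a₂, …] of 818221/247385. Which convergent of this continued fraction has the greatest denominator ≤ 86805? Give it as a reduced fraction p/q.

17996/5441

a_0 = 3: 3/1  (≤ bound)
a_1 = 3: 10/3  (≤ bound)
a_2 = 3: 33/10  (≤ bound)
a_3 = 1: 43/13  (≤ bound)
a_4 = 27: 1194/361  (≤ bound)
a_5 = 7: 8401/2540  (≤ bound)
a_6 = 2: 17996/5441  (≤ bound)
a_7 = 45: 818221/247385  (> 86805, stop)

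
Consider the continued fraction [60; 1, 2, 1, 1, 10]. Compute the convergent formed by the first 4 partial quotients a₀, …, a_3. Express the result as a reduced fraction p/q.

243/4

a_0 = 60: 60/1
a_1 = 1: 61/1
a_2 = 2: 182/3
a_3 = 1: 243/4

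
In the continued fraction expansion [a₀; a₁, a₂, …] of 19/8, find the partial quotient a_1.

19 ÷ 8 → quotient 2, remainder 3
8 ÷ 3 → quotient 2, remainder 2

2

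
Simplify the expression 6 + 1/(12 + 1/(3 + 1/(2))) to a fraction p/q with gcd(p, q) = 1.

a_0 = 6: 6/1
a_1 = 12: 73/12
a_2 = 3: 225/37
a_3 = 2: 523/86

523/86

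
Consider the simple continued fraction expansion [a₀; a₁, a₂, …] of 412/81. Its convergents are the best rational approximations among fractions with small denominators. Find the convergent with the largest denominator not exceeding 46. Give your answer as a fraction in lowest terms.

117/23

List convergents until the denominator exceeds the bound:
a_0 = 5: 5/1  (≤ bound)
a_1 = 11: 56/11  (≤ bound)
a_2 = 1: 61/12  (≤ bound)
a_3 = 1: 117/23  (≤ bound)
a_4 = 3: 412/81  (> 46, stop)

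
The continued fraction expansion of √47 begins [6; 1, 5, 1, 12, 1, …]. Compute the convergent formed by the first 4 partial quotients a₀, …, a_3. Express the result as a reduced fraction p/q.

Collapse the nested fraction from the inside out:
Start with 1.
5 + 1/(1/1) = 5 + 1/1 = 6/1
1 + 1/(6/1) = 1 + 1/6 = 7/6
6 + 1/(7/6) = 6 + 6/7 = 48/7

48/7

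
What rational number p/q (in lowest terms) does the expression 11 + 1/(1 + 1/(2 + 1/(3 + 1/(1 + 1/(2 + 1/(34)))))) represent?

Build up convergents one term at a time:
a_0 = 11: 11/1
a_1 = 1: 12/1
a_2 = 2: 35/3
a_3 = 3: 117/10
a_4 = 1: 152/13
a_5 = 2: 421/36
a_6 = 34: 14466/1237

14466/1237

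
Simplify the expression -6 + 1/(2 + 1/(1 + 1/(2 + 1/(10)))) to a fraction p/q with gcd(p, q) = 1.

Start with 10.
2 + 1/(10/1) = 2 + 1/10 = 21/10
1 + 1/(21/10) = 1 + 10/21 = 31/21
2 + 1/(31/21) = 2 + 21/31 = 83/31
-6 + 1/(83/31) = -6 + 31/83 = -467/83

-467/83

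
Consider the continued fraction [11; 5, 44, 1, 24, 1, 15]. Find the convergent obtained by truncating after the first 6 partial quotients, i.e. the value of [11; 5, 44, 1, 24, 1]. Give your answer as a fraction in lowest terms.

65750/5871

a_0 = 11: 11/1
a_1 = 5: 56/5
a_2 = 44: 2475/221
a_3 = 1: 2531/226
a_4 = 24: 63219/5645
a_5 = 1: 65750/5871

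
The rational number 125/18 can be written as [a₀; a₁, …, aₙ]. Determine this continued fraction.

125 ÷ 18 → quotient 6, remainder 17
18 ÷ 17 → quotient 1, remainder 1
17 ÷ 1 → quotient 17, remainder 0

[6; 1, 17]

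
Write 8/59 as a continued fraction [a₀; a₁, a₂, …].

[0; 7, 2, 1, 2]

Apply division with remainder until the remainder is 0:
⌊8/59⌋ = 0, remainder 8
⌊59/8⌋ = 7, remainder 3
⌊8/3⌋ = 2, remainder 2
⌊3/2⌋ = 1, remainder 1
⌊2/1⌋ = 2, remainder 0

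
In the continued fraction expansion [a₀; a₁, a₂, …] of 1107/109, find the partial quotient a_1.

6

⌊1107/109⌋ = 10, remainder 17
⌊109/17⌋ = 6, remainder 7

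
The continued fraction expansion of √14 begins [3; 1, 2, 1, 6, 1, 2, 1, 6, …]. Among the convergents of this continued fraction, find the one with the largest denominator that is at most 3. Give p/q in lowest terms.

11/3

List convergents until the denominator exceeds the bound:
a_0 = 3: 3/1  (≤ bound)
a_1 = 1: 4/1  (≤ bound)
a_2 = 2: 11/3  (≤ bound)
a_3 = 1: 15/4  (> 3, stop)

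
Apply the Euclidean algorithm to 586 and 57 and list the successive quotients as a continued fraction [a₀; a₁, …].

Run the Euclidean algorithm, recording each quotient:
⌊586/57⌋ = 10, remainder 16
⌊57/16⌋ = 3, remainder 9
⌊16/9⌋ = 1, remainder 7
⌊9/7⌋ = 1, remainder 2
⌊7/2⌋ = 3, remainder 1
⌊2/1⌋ = 2, remainder 0

[10; 3, 1, 1, 3, 2]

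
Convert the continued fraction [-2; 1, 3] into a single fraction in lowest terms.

-5/4

Starting at the tail and folding back:
Start with 3.
1 + 1/(3/1) = 1 + 1/3 = 4/3
-2 + 1/(4/3) = -2 + 3/4 = -5/4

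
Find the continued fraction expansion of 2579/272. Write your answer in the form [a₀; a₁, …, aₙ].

[9; 2, 13, 10]

2579 ÷ 272 → quotient 9, remainder 131
272 ÷ 131 → quotient 2, remainder 10
131 ÷ 10 → quotient 13, remainder 1
10 ÷ 1 → quotient 10, remainder 0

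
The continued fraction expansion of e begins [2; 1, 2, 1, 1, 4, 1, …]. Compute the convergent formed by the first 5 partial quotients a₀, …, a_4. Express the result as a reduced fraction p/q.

19/7

Collapse the nested fraction from the inside out:
Start with 1.
1 + 1/(1/1) = 1 + 1/1 = 2/1
2 + 1/(2/1) = 2 + 1/2 = 5/2
1 + 1/(5/2) = 1 + 2/5 = 7/5
2 + 1/(7/5) = 2 + 5/7 = 19/7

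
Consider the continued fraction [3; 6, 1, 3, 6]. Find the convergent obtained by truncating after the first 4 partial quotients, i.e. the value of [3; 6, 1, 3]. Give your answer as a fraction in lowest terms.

Collapse the nested fraction from the inside out:
Start with 3.
1 + 1/(3/1) = 1 + 1/3 = 4/3
6 + 1/(4/3) = 6 + 3/4 = 27/4
3 + 1/(27/4) = 3 + 4/27 = 85/27

85/27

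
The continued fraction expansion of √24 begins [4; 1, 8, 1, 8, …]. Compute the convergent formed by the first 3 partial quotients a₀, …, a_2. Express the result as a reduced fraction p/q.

44/9

Compute successive convergents:
a_0 = 4: 4/1
a_1 = 1: 5/1
a_2 = 8: 44/9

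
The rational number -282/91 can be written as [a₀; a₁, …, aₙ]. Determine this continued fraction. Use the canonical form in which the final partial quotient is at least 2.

Run the Euclidean algorithm, recording each quotient:
⌊-282/91⌋ = -4, remainder 82
⌊91/82⌋ = 1, remainder 9
⌊82/9⌋ = 9, remainder 1
⌊9/1⌋ = 9, remainder 0

[-4; 1, 9, 9]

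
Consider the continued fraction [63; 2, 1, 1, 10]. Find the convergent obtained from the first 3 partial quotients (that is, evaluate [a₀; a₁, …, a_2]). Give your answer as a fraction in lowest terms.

190/3

a_0 = 63: 63/1
a_1 = 2: 127/2
a_2 = 1: 190/3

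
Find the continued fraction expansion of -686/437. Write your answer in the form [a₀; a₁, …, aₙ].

Repeatedly divide and take the remainder:
⌊-686/437⌋ = -2, remainder 188
⌊437/188⌋ = 2, remainder 61
⌊188/61⌋ = 3, remainder 5
⌊61/5⌋ = 12, remainder 1
⌊5/1⌋ = 5, remainder 0

[-2; 2, 3, 12, 5]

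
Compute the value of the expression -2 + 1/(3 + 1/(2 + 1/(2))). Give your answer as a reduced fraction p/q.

-29/17

Use the convergent recurrence hₖ = aₖ·hₖ₋₁ + hₖ₋₂ (and likewise for the denominators kₖ):
a_0 = -2: -2/1
a_1 = 3: -5/3
a_2 = 2: -12/7
a_3 = 2: -29/17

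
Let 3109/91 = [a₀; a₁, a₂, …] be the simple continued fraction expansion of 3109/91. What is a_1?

Run the Euclidean algorithm, recording each quotient:
⌊3109/91⌋ = 34, remainder 15
⌊91/15⌋ = 6, remainder 1

6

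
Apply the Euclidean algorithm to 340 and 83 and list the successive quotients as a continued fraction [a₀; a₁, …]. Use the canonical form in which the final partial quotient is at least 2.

Apply division with remainder until the remainder is 0:
⌊340/83⌋ = 4, remainder 8
⌊83/8⌋ = 10, remainder 3
⌊8/3⌋ = 2, remainder 2
⌊3/2⌋ = 1, remainder 1
⌊2/1⌋ = 2, remainder 0

[4; 10, 2, 1, 2]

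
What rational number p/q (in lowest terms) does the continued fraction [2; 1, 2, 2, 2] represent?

46/17

Start with 2.
2 + 1/(2/1) = 2 + 1/2 = 5/2
2 + 1/(5/2) = 2 + 2/5 = 12/5
1 + 1/(12/5) = 1 + 5/12 = 17/12
2 + 1/(17/12) = 2 + 12/17 = 46/17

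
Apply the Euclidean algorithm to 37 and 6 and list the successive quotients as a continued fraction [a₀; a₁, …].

[6; 6]

37 = 6·6 + 1, so a_0 = 6
6 = 6·1 + 0, so a_1 = 6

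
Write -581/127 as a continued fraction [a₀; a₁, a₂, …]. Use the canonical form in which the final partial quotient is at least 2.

[-5; 2, 2, 1, 5, 3]

Run the Euclidean algorithm, recording each quotient:
-581 ÷ 127 → quotient -5, remainder 54
127 ÷ 54 → quotient 2, remainder 19
54 ÷ 19 → quotient 2, remainder 16
19 ÷ 16 → quotient 1, remainder 3
16 ÷ 3 → quotient 5, remainder 1
3 ÷ 1 → quotient 3, remainder 0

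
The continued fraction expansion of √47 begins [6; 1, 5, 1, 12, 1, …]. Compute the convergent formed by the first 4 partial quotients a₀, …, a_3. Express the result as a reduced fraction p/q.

48/7

Build up convergents one term at a time:
a_0 = 6: 6/1
a_1 = 1: 7/1
a_2 = 5: 41/6
a_3 = 1: 48/7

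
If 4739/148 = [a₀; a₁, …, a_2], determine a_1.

⌊4739/148⌋ = 32, remainder 3
⌊148/3⌋ = 49, remainder 1

49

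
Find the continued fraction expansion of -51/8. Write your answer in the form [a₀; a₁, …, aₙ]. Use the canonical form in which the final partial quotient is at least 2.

Apply division with remainder until the remainder is 0:
-51 = -7·8 + 5, so a_0 = -7
8 = 1·5 + 3, so a_1 = 1
5 = 1·3 + 2, so a_2 = 1
3 = 1·2 + 1, so a_3 = 1
2 = 2·1 + 0, so a_4 = 2

[-7; 1, 1, 1, 2]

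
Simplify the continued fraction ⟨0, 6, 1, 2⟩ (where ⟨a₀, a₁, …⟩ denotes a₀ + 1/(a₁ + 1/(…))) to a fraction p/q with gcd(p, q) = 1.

a_0 = 0: 0/1
a_1 = 6: 1/6
a_2 = 1: 1/7
a_3 = 2: 3/20

3/20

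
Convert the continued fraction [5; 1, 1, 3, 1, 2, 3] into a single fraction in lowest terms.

Start with 3.
2 + 1/(3/1) = 2 + 1/3 = 7/3
1 + 1/(7/3) = 1 + 3/7 = 10/7
3 + 1/(10/7) = 3 + 7/10 = 37/10
1 + 1/(37/10) = 1 + 10/37 = 47/37
1 + 1/(47/37) = 1 + 37/47 = 84/47
5 + 1/(84/47) = 5 + 47/84 = 467/84

467/84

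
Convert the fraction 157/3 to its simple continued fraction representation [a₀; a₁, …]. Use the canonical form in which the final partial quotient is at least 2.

Apply division with remainder until the remainder is 0:
157 = 52·3 + 1, so a_0 = 52
3 = 3·1 + 0, so a_1 = 3

[52; 3]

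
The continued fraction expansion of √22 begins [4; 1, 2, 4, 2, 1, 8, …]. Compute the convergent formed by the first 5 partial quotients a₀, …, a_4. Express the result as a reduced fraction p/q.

Use the convergent recurrence hₖ = aₖ·hₖ₋₁ + hₖ₋₂ (and likewise for the denominators kₖ):
a_0 = 4: 4/1
a_1 = 1: 5/1
a_2 = 2: 14/3
a_3 = 4: 61/13
a_4 = 2: 136/29

136/29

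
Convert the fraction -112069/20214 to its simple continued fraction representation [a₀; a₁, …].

-112069 = -6·20214 + 9215, so a_0 = -6
20214 = 2·9215 + 1784, so a_1 = 2
9215 = 5·1784 + 295, so a_2 = 5
1784 = 6·295 + 14, so a_3 = 6
295 = 21·14 + 1, so a_4 = 21
14 = 14·1 + 0, so a_5 = 14

[-6; 2, 5, 6, 21, 14]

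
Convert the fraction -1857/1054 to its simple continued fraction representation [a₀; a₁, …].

-1857 ÷ 1054 → quotient -2, remainder 251
1054 ÷ 251 → quotient 4, remainder 50
251 ÷ 50 → quotient 5, remainder 1
50 ÷ 1 → quotient 50, remainder 0

[-2; 4, 5, 50]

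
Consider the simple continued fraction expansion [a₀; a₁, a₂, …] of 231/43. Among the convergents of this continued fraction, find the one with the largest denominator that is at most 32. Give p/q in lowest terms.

List convergents until the denominator exceeds the bound:
a_0 = 5: 5/1  (≤ bound)
a_1 = 2: 11/2  (≤ bound)
a_2 = 1: 16/3  (≤ bound)
a_3 = 2: 43/8  (≤ bound)
a_4 = 5: 231/43  (> 32, stop)

43/8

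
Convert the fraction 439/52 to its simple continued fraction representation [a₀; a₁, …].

439 = 8·52 + 23, so a_0 = 8
52 = 2·23 + 6, so a_1 = 2
23 = 3·6 + 5, so a_2 = 3
6 = 1·5 + 1, so a_3 = 1
5 = 5·1 + 0, so a_4 = 5

[8; 2, 3, 1, 5]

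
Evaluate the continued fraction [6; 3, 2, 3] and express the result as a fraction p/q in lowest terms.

a_0 = 6: 6/1
a_1 = 3: 19/3
a_2 = 2: 44/7
a_3 = 3: 151/24

151/24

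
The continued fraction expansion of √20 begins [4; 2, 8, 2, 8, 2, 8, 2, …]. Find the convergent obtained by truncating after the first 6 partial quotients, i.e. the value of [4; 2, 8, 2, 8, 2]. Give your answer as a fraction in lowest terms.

2889/646

a_0 = 4: 4/1
a_1 = 2: 9/2
a_2 = 8: 76/17
a_3 = 2: 161/36
a_4 = 8: 1364/305
a_5 = 2: 2889/646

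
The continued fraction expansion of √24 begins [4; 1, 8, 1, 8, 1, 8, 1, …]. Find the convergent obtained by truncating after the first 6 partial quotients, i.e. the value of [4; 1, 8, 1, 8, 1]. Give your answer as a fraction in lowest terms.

Start with 1.
8 + 1/(1/1) = 8 + 1/1 = 9/1
1 + 1/(9/1) = 1 + 1/9 = 10/9
8 + 1/(10/9) = 8 + 9/10 = 89/10
1 + 1/(89/10) = 1 + 10/89 = 99/89
4 + 1/(99/89) = 4 + 89/99 = 485/99

485/99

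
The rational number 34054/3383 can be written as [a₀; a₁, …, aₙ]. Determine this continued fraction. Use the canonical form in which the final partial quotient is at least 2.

[10; 15, 9, 1, 2, 1, 5]

34054 ÷ 3383 → quotient 10, remainder 224
3383 ÷ 224 → quotient 15, remainder 23
224 ÷ 23 → quotient 9, remainder 17
23 ÷ 17 → quotient 1, remainder 6
17 ÷ 6 → quotient 2, remainder 5
6 ÷ 5 → quotient 1, remainder 1
5 ÷ 1 → quotient 5, remainder 0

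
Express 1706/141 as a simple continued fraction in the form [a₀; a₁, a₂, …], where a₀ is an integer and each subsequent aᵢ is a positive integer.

[12; 10, 14]

Repeatedly divide and take the remainder:
⌊1706/141⌋ = 12, remainder 14
⌊141/14⌋ = 10, remainder 1
⌊14/1⌋ = 14, remainder 0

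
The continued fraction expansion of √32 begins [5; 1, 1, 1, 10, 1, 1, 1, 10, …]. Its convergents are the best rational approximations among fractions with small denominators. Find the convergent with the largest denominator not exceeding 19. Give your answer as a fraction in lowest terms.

List convergents until the denominator exceeds the bound:
a_0 = 5: 5/1  (≤ bound)
a_1 = 1: 6/1  (≤ bound)
a_2 = 1: 11/2  (≤ bound)
a_3 = 1: 17/3  (≤ bound)
a_4 = 10: 181/32  (> 19, stop)

17/3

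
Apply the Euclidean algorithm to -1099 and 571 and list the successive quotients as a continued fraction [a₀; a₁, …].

-1099 ÷ 571 → quotient -2, remainder 43
571 ÷ 43 → quotient 13, remainder 12
43 ÷ 12 → quotient 3, remainder 7
12 ÷ 7 → quotient 1, remainder 5
7 ÷ 5 → quotient 1, remainder 2
5 ÷ 2 → quotient 2, remainder 1
2 ÷ 1 → quotient 2, remainder 0

[-2; 13, 3, 1, 1, 2, 2]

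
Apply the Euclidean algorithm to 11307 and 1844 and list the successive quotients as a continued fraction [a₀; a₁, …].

⌊11307/1844⌋ = 6, remainder 243
⌊1844/243⌋ = 7, remainder 143
⌊243/143⌋ = 1, remainder 100
⌊143/100⌋ = 1, remainder 43
⌊100/43⌋ = 2, remainder 14
⌊43/14⌋ = 3, remainder 1
⌊14/1⌋ = 14, remainder 0

[6; 7, 1, 1, 2, 3, 14]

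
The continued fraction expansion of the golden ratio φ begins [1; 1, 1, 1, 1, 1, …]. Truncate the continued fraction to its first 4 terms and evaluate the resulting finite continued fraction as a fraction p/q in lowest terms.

Build up convergents one term at a time:
a_0 = 1: 1/1
a_1 = 1: 2/1
a_2 = 1: 3/2
a_3 = 1: 5/3

5/3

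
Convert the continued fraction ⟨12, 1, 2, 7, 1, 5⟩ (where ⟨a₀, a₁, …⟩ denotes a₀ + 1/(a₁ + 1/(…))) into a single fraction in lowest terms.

1864/147

Starting at the tail and folding back:
Start with 5.
1 + 1/(5/1) = 1 + 1/5 = 6/5
7 + 1/(6/5) = 7 + 5/6 = 47/6
2 + 1/(47/6) = 2 + 6/47 = 100/47
1 + 1/(100/47) = 1 + 47/100 = 147/100
12 + 1/(147/100) = 12 + 100/147 = 1864/147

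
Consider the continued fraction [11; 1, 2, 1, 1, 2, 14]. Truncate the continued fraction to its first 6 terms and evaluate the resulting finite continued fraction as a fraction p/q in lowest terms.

211/18

Use the convergent recurrence hₖ = aₖ·hₖ₋₁ + hₖ₋₂ (and likewise for the denominators kₖ):
a_0 = 11: 11/1
a_1 = 1: 12/1
a_2 = 2: 35/3
a_3 = 1: 47/4
a_4 = 1: 82/7
a_5 = 2: 211/18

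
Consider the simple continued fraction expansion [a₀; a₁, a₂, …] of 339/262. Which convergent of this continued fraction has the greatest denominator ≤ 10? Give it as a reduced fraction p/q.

a_0 = 1: 1/1  (≤ bound)
a_1 = 3: 4/3  (≤ bound)
a_2 = 2: 9/7  (≤ bound)
a_3 = 2: 22/17  (> 10, stop)

9/7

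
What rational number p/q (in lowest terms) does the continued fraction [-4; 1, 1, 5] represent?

a_0 = -4: -4/1
a_1 = 1: -3/1
a_2 = 1: -7/2
a_3 = 5: -38/11

-38/11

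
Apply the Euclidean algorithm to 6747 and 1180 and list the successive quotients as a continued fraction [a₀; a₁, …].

6747 ÷ 1180 → quotient 5, remainder 847
1180 ÷ 847 → quotient 1, remainder 333
847 ÷ 333 → quotient 2, remainder 181
333 ÷ 181 → quotient 1, remainder 152
181 ÷ 152 → quotient 1, remainder 29
152 ÷ 29 → quotient 5, remainder 7
29 ÷ 7 → quotient 4, remainder 1
7 ÷ 1 → quotient 7, remainder 0

[5; 1, 2, 1, 1, 5, 4, 7]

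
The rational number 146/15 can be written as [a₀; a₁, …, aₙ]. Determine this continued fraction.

[9; 1, 2, 1, 3]

⌊146/15⌋ = 9, remainder 11
⌊15/11⌋ = 1, remainder 4
⌊11/4⌋ = 2, remainder 3
⌊4/3⌋ = 1, remainder 1
⌊3/1⌋ = 3, remainder 0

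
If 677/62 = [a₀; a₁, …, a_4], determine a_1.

1

⌊677/62⌋ = 10, remainder 57
⌊62/57⌋ = 1, remainder 5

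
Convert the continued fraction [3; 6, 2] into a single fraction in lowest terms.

41/13

Build up convergents one term at a time:
a_0 = 3: 3/1
a_1 = 6: 19/6
a_2 = 2: 41/13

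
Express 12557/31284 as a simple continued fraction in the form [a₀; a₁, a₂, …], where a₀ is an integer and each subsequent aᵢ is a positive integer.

[0; 2, 2, 28, 2, 3, 4, 7]

12557 ÷ 31284 → quotient 0, remainder 12557
31284 ÷ 12557 → quotient 2, remainder 6170
12557 ÷ 6170 → quotient 2, remainder 217
6170 ÷ 217 → quotient 28, remainder 94
217 ÷ 94 → quotient 2, remainder 29
94 ÷ 29 → quotient 3, remainder 7
29 ÷ 7 → quotient 4, remainder 1
7 ÷ 1 → quotient 7, remainder 0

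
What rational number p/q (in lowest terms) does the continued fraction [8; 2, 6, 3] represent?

Start with 3.
6 + 1/(3/1) = 6 + 1/3 = 19/3
2 + 1/(19/3) = 2 + 3/19 = 41/19
8 + 1/(41/19) = 8 + 19/41 = 347/41

347/41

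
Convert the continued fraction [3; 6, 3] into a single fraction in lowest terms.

60/19

Work from the innermost term outward:
Start with 3.
6 + 1/(3/1) = 6 + 1/3 = 19/3
3 + 1/(19/3) = 3 + 3/19 = 60/19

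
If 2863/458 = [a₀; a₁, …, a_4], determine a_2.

Repeatedly divide and take the remainder:
2863 = 6·458 + 115, so a_0 = 6
458 = 3·115 + 113, so a_1 = 3
115 = 1·113 + 2, so a_2 = 1

1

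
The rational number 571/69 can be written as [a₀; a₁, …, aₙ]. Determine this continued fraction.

[8; 3, 1, 1, 1, 2, 2]

Run the Euclidean algorithm, recording each quotient:
571 ÷ 69 → quotient 8, remainder 19
69 ÷ 19 → quotient 3, remainder 12
19 ÷ 12 → quotient 1, remainder 7
12 ÷ 7 → quotient 1, remainder 5
7 ÷ 5 → quotient 1, remainder 2
5 ÷ 2 → quotient 2, remainder 1
2 ÷ 1 → quotient 2, remainder 0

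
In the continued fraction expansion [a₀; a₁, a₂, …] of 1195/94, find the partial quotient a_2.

Repeatedly divide and take the remainder:
1195 = 12·94 + 67, so a_0 = 12
94 = 1·67 + 27, so a_1 = 1
67 = 2·27 + 13, so a_2 = 2

2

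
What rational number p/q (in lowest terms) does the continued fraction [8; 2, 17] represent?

a_0 = 8: 8/1
a_1 = 2: 17/2
a_2 = 17: 297/35

297/35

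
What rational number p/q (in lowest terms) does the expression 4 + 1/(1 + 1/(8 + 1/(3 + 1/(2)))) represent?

Starting at the tail and folding back:
Start with 2.
3 + 1/(2/1) = 3 + 1/2 = 7/2
8 + 1/(7/2) = 8 + 2/7 = 58/7
1 + 1/(58/7) = 1 + 7/58 = 65/58
4 + 1/(65/58) = 4 + 58/65 = 318/65

318/65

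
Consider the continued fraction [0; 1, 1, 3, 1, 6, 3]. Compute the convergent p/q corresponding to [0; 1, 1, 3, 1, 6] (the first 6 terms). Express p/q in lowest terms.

34/61

Compute successive convergents:
a_0 = 0: 0/1
a_1 = 1: 1/1
a_2 = 1: 1/2
a_3 = 3: 4/7
a_4 = 1: 5/9
a_5 = 6: 34/61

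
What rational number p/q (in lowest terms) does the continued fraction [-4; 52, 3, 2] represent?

-1457/366

Build up convergents one term at a time:
a_0 = -4: -4/1
a_1 = 52: -207/52
a_2 = 3: -625/157
a_3 = 2: -1457/366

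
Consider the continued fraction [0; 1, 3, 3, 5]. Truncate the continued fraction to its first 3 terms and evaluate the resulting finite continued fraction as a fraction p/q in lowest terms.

Use the convergent recurrence hₖ = aₖ·hₖ₋₁ + hₖ₋₂ (and likewise for the denominators kₖ):
a_0 = 0: 0/1
a_1 = 1: 1/1
a_2 = 3: 3/4

3/4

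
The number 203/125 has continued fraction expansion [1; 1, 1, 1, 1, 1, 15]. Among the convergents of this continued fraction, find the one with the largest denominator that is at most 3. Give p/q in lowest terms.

List convergents until the denominator exceeds the bound:
a_0 = 1: 1/1  (≤ bound)
a_1 = 1: 2/1  (≤ bound)
a_2 = 1: 3/2  (≤ bound)
a_3 = 1: 5/3  (≤ bound)
a_4 = 1: 8/5  (> 3, stop)

5/3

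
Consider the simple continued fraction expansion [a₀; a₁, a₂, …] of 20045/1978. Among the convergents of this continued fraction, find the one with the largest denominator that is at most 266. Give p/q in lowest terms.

2118/209

a_0 = 10: 10/1  (≤ bound)
a_1 = 7: 71/7  (≤ bound)
a_2 = 2: 152/15  (≤ bound)
a_3 = 6: 983/97  (≤ bound)
a_4 = 2: 2118/209  (≤ bound)
a_5 = 9: 20045/1978  (> 266, stop)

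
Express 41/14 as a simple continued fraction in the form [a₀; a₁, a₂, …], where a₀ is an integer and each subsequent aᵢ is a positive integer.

[2; 1, 13]

41 ÷ 14 → quotient 2, remainder 13
14 ÷ 13 → quotient 1, remainder 1
13 ÷ 1 → quotient 13, remainder 0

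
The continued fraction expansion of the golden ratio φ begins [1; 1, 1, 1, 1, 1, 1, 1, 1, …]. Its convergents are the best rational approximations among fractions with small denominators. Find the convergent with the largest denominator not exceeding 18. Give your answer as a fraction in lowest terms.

21/13

a_0 = 1: 1/1  (≤ bound)
a_1 = 1: 2/1  (≤ bound)
a_2 = 1: 3/2  (≤ bound)
a_3 = 1: 5/3  (≤ bound)
a_4 = 1: 8/5  (≤ bound)
a_5 = 1: 13/8  (≤ bound)
a_6 = 1: 21/13  (≤ bound)
a_7 = 1: 34/21  (> 18, stop)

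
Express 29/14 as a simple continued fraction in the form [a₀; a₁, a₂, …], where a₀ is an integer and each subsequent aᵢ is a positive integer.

[2; 14]

Run the Euclidean algorithm, recording each quotient:
29 ÷ 14 → quotient 2, remainder 1
14 ÷ 1 → quotient 14, remainder 0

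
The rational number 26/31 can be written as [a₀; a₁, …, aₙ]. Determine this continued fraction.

⌊26/31⌋ = 0, remainder 26
⌊31/26⌋ = 1, remainder 5
⌊26/5⌋ = 5, remainder 1
⌊5/1⌋ = 5, remainder 0

[0; 1, 5, 5]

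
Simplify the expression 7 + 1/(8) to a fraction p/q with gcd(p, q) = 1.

Work from the innermost term outward:
Start with 8.
7 + 1/(8/1) = 7 + 1/8 = 57/8

57/8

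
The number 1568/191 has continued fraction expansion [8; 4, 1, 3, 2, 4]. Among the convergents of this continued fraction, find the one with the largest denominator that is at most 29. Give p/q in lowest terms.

a_0 = 8: 8/1  (≤ bound)
a_1 = 4: 33/4  (≤ bound)
a_2 = 1: 41/5  (≤ bound)
a_3 = 3: 156/19  (≤ bound)
a_4 = 2: 353/43  (> 29, stop)

156/19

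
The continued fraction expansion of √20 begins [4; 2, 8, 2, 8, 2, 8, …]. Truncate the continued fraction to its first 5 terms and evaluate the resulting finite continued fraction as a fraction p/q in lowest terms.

Start with 8.
2 + 1/(8/1) = 2 + 1/8 = 17/8
8 + 1/(17/8) = 8 + 8/17 = 144/17
2 + 1/(144/17) = 2 + 17/144 = 305/144
4 + 1/(305/144) = 4 + 144/305 = 1364/305

1364/305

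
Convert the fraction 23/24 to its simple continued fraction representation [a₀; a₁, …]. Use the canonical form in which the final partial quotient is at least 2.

⌊23/24⌋ = 0, remainder 23
⌊24/23⌋ = 1, remainder 1
⌊23/1⌋ = 23, remainder 0

[0; 1, 23]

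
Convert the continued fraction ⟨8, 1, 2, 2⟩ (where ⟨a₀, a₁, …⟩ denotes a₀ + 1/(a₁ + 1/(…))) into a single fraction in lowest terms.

61/7

a_0 = 8: 8/1
a_1 = 1: 9/1
a_2 = 2: 26/3
a_3 = 2: 61/7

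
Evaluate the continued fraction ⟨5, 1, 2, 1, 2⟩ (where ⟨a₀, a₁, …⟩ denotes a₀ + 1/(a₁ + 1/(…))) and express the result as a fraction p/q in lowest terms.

a_0 = 5: 5/1
a_1 = 1: 6/1
a_2 = 2: 17/3
a_3 = 1: 23/4
a_4 = 2: 63/11

63/11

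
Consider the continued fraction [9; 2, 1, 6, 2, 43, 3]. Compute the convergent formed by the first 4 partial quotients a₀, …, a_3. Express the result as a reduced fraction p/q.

187/20

a_0 = 9: 9/1
a_1 = 2: 19/2
a_2 = 1: 28/3
a_3 = 6: 187/20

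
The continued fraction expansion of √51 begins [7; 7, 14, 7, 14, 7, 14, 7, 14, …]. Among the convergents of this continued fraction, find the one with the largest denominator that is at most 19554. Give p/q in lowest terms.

70693/9899

List convergents until the denominator exceeds the bound:
a_0 = 7: 7/1  (≤ bound)
a_1 = 7: 50/7  (≤ bound)
a_2 = 14: 707/99  (≤ bound)
a_3 = 7: 4999/700  (≤ bound)
a_4 = 14: 70693/9899  (≤ bound)
a_5 = 7: 499850/69993  (> 19554, stop)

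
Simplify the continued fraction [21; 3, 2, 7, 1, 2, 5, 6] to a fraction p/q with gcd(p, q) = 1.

119725/5624

Build up convergents one term at a time:
a_0 = 21: 21/1
a_1 = 3: 64/3
a_2 = 2: 149/7
a_3 = 7: 1107/52
a_4 = 1: 1256/59
a_5 = 2: 3619/170
a_6 = 5: 19351/909
a_7 = 6: 119725/5624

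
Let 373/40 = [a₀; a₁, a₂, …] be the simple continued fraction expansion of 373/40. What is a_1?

3

373 = 9·40 + 13, so a_0 = 9
40 = 3·13 + 1, so a_1 = 3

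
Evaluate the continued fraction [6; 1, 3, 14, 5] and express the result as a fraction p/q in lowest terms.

a_0 = 6: 6/1
a_1 = 1: 7/1
a_2 = 3: 27/4
a_3 = 14: 385/57
a_4 = 5: 1952/289

1952/289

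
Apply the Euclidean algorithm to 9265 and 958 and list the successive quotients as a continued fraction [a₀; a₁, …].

[9; 1, 2, 24, 4, 3]

⌊9265/958⌋ = 9, remainder 643
⌊958/643⌋ = 1, remainder 315
⌊643/315⌋ = 2, remainder 13
⌊315/13⌋ = 24, remainder 3
⌊13/3⌋ = 4, remainder 1
⌊3/1⌋ = 3, remainder 0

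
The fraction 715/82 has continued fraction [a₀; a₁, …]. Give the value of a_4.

1

Repeatedly divide and take the remainder:
715 = 8·82 + 59, so a_0 = 8
82 = 1·59 + 23, so a_1 = 1
59 = 2·23 + 13, so a_2 = 2
23 = 1·13 + 10, so a_3 = 1
13 = 1·10 + 3, so a_4 = 1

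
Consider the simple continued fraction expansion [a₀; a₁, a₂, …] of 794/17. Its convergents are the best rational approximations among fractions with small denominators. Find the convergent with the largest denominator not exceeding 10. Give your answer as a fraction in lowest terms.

a_0 = 46: 46/1  (≤ bound)
a_1 = 1: 47/1  (≤ bound)
a_2 = 2: 140/3  (≤ bound)
a_3 = 2: 327/7  (≤ bound)
a_4 = 2: 794/17  (> 10, stop)

327/7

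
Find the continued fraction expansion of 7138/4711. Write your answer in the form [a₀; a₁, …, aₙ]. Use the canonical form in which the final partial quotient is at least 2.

[1; 1, 1, 15, 1, 34, 1, 3]

⌊7138/4711⌋ = 1, remainder 2427
⌊4711/2427⌋ = 1, remainder 2284
⌊2427/2284⌋ = 1, remainder 143
⌊2284/143⌋ = 15, remainder 139
⌊143/139⌋ = 1, remainder 4
⌊139/4⌋ = 34, remainder 3
⌊4/3⌋ = 1, remainder 1
⌊3/1⌋ = 3, remainder 0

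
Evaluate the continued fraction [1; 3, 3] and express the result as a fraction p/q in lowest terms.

13/10

a_0 = 1: 1/1
a_1 = 3: 4/3
a_2 = 3: 13/10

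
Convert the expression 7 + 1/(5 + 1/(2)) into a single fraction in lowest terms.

Use the convergent recurrence hₖ = aₖ·hₖ₋₁ + hₖ₋₂ (and likewise for the denominators kₖ):
a_0 = 7: 7/1
a_1 = 5: 36/5
a_2 = 2: 79/11

79/11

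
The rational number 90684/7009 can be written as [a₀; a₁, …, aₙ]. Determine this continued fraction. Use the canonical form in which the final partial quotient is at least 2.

[12; 1, 15, 5, 2, 1, 8, 3]

Run the Euclidean algorithm, recording each quotient:
⌊90684/7009⌋ = 12, remainder 6576
⌊7009/6576⌋ = 1, remainder 433
⌊6576/433⌋ = 15, remainder 81
⌊433/81⌋ = 5, remainder 28
⌊81/28⌋ = 2, remainder 25
⌊28/25⌋ = 1, remainder 3
⌊25/3⌋ = 8, remainder 1
⌊3/1⌋ = 3, remainder 0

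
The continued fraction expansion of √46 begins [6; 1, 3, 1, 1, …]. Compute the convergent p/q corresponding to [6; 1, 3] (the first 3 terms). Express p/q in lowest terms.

Start with 3.
1 + 1/(3/1) = 1 + 1/3 = 4/3
6 + 1/(4/3) = 6 + 3/4 = 27/4

27/4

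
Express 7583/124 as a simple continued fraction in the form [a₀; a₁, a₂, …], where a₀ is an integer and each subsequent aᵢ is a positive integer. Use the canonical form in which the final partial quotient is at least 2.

7583 = 61·124 + 19, so a_0 = 61
124 = 6·19 + 10, so a_1 = 6
19 = 1·10 + 9, so a_2 = 1
10 = 1·9 + 1, so a_3 = 1
9 = 9·1 + 0, so a_4 = 9

[61; 6, 1, 1, 9]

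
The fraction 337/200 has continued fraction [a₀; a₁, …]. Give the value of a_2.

2

337 = 1·200 + 137, so a_0 = 1
200 = 1·137 + 63, so a_1 = 1
137 = 2·63 + 11, so a_2 = 2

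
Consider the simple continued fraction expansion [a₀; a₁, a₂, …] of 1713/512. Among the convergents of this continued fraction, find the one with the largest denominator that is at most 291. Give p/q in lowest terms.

271/81

a_0 = 3: 3/1  (≤ bound)
a_1 = 2: 7/2  (≤ bound)
a_2 = 1: 10/3  (≤ bound)
a_3 = 8: 87/26  (≤ bound)
a_4 = 3: 271/81  (≤ bound)
a_5 = 6: 1713/512  (> 291, stop)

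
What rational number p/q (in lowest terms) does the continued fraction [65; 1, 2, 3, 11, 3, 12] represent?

282572/4301

Start with 12.
3 + 1/(12/1) = 3 + 1/12 = 37/12
11 + 1/(37/12) = 11 + 12/37 = 419/37
3 + 1/(419/37) = 3 + 37/419 = 1294/419
2 + 1/(1294/419) = 2 + 419/1294 = 3007/1294
1 + 1/(3007/1294) = 1 + 1294/3007 = 4301/3007
65 + 1/(4301/3007) = 65 + 3007/4301 = 282572/4301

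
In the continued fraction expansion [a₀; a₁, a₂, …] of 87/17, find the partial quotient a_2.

Run the Euclidean algorithm, recording each quotient:
87 = 5·17 + 2, so a_0 = 5
17 = 8·2 + 1, so a_1 = 8
2 = 2·1 + 0, so a_2 = 2

2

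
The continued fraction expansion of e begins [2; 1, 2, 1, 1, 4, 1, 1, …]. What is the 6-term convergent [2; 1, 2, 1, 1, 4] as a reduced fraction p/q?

Compute successive convergents:
a_0 = 2: 2/1
a_1 = 1: 3/1
a_2 = 2: 8/3
a_3 = 1: 11/4
a_4 = 1: 19/7
a_5 = 4: 87/32

87/32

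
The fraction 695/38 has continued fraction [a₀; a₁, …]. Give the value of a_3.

Apply division with remainder until the remainder is 0:
⌊695/38⌋ = 18, remainder 11
⌊38/11⌋ = 3, remainder 5
⌊11/5⌋ = 2, remainder 1
⌊5/1⌋ = 5, remainder 0

5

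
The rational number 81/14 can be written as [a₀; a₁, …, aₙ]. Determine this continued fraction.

[5; 1, 3, 1, 2]

81 = 5·14 + 11, so a_0 = 5
14 = 1·11 + 3, so a_1 = 1
11 = 3·3 + 2, so a_2 = 3
3 = 1·2 + 1, so a_3 = 1
2 = 2·1 + 0, so a_4 = 2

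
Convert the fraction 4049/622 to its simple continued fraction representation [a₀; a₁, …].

[6; 1, 1, 25, 2, 2, 2]

4049 = 6·622 + 317, so a_0 = 6
622 = 1·317 + 305, so a_1 = 1
317 = 1·305 + 12, so a_2 = 1
305 = 25·12 + 5, so a_3 = 25
12 = 2·5 + 2, so a_4 = 2
5 = 2·2 + 1, so a_5 = 2
2 = 2·1 + 0, so a_6 = 2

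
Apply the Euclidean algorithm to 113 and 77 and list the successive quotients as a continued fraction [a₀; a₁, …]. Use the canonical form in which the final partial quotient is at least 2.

113 ÷ 77 → quotient 1, remainder 36
77 ÷ 36 → quotient 2, remainder 5
36 ÷ 5 → quotient 7, remainder 1
5 ÷ 1 → quotient 5, remainder 0

[1; 2, 7, 5]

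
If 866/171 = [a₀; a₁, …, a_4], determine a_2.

866 = 5·171 + 11, so a_0 = 5
171 = 15·11 + 6, so a_1 = 15
11 = 1·6 + 5, so a_2 = 1

1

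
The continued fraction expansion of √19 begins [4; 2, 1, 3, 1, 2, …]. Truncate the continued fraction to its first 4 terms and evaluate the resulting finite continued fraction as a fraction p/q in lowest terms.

48/11

Build up convergents one term at a time:
a_0 = 4: 4/1
a_1 = 2: 9/2
a_2 = 1: 13/3
a_3 = 3: 48/11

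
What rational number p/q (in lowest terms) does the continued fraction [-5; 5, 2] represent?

Use the convergent recurrence hₖ = aₖ·hₖ₋₁ + hₖ₋₂ (and likewise for the denominators kₖ):
a_0 = -5: -5/1
a_1 = 5: -24/5
a_2 = 2: -53/11

-53/11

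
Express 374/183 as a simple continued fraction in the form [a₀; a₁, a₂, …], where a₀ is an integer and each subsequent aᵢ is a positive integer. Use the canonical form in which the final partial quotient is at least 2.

Apply division with remainder until the remainder is 0:
374 ÷ 183 → quotient 2, remainder 8
183 ÷ 8 → quotient 22, remainder 7
8 ÷ 7 → quotient 1, remainder 1
7 ÷ 1 → quotient 7, remainder 0

[2; 22, 1, 7]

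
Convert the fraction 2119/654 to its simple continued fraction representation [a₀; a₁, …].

[3; 4, 6, 26]

⌊2119/654⌋ = 3, remainder 157
⌊654/157⌋ = 4, remainder 26
⌊157/26⌋ = 6, remainder 1
⌊26/1⌋ = 26, remainder 0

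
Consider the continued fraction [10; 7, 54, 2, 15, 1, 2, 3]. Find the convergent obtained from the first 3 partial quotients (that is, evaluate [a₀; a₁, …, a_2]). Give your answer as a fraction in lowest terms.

Start with 54.
7 + 1/(54/1) = 7 + 1/54 = 379/54
10 + 1/(379/54) = 10 + 54/379 = 3844/379

3844/379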